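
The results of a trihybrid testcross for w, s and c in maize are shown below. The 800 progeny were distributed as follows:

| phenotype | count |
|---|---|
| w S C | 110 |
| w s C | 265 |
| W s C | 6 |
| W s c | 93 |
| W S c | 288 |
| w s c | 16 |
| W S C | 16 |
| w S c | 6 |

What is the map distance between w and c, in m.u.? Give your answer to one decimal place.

The two most frequent reciprocal classes, W S c and w s C, are the parental types, so the F1 was W S c / w s C.
The two rarest classes, w S c and W s C, are the double crossovers. Comparing them with the parentals, only the w allele has switched, so w is the middle locus and the order is s – w – c.
Crossovers in the w–c interval produce the single-crossover classes W S C and w s c (16 + 16 = 32) plus the double crossovers (12).
RF(w–c) = (32 + 12) / 800 = 44/800 = 0.0550 → 5.5 m.u.

5.5 m.u.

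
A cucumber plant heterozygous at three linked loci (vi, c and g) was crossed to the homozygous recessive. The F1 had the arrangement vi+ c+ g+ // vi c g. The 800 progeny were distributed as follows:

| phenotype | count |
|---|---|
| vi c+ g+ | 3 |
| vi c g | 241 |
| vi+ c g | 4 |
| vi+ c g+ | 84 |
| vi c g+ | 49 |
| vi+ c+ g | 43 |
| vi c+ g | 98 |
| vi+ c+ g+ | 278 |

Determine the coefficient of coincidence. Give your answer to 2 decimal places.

The two rarest classes, vi c+ g+ and vi+ c g, are the double crossovers. Comparing them with the parentals, only the vi allele has switched, so vi is the middle locus and the order is c – vi – g.
c–vi: (182 + 7)/800 = 0.2362; vi–g: (92 + 7)/800 = 0.1237.
Expected DCO frequency = 0.2362 × 0.1237 ≈ 0.02922; observed = 7/800 ≈ 0.00875.
Coefficient of coincidence = 0.00875/0.02922 ≈ 0.30.

0.30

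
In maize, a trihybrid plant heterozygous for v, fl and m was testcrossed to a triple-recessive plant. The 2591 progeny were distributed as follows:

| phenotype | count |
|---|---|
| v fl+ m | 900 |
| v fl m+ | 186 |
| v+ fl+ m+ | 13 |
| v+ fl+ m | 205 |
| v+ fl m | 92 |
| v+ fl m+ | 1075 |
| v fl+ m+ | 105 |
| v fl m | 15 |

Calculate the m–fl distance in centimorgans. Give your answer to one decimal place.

The two most frequent reciprocal classes, v+ fl m+ and v fl+ m, are the parental types, so the F1 was v+ fl m+ / v fl+ m.
The two rarest classes, v+ fl+ m+ and v fl m, are the double crossovers. Comparing them with the parentals, only the fl allele has switched, so fl is the middle locus and the order is m – fl – v.
Crossovers in the m–fl interval produce the single-crossover classes v+ fl m and v fl+ m+ (92 + 105 = 197) plus the double crossovers (28).
RF(m–fl) = (197 + 28) / 2591 = 225/2591 = 0.0868 → 8.7 centimorgans.

8.7 centimorgans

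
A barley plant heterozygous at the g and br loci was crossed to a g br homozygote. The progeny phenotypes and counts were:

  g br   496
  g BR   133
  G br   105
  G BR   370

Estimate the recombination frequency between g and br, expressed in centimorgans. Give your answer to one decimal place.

The two most frequent classes, G BR (370) and g br (496), are the parental types, so the F1 was G BR / g br.
The recombinant classes are G br and g BR: 105 + 133 = 238.
Recombination frequency = 238/1104 = 0.2156 ≈ 21.6%, i.e. 21.6 centimorgans.

21.6 centimorgans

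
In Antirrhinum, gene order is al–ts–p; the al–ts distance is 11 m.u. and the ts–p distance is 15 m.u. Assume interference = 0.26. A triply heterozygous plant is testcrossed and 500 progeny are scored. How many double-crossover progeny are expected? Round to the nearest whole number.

6

Map distances give recombination frequencies of 0.110 and 0.150 for the two intervals.
With interference 0.26 (so coincidence = 0.74), expected double-crossover frequency = 0.110 × 0.150 × 0.74 = 0.01221.
Expected number = 0.01221 × 500 = 6.11 ≈ 6.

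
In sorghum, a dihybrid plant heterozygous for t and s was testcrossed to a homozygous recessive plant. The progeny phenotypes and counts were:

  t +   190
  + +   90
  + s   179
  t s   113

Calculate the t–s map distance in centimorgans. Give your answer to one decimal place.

The two most frequent classes, + s (179) and t + (190), are the parental types, so the F1 was + s / t +.
The recombinant classes are + + and t s: 90 + 113 = 203.
Recombination frequency = 203/572 = 0.3549 ≈ 35.5%, i.e. 35.5 centimorgans.

35.5 centimorgans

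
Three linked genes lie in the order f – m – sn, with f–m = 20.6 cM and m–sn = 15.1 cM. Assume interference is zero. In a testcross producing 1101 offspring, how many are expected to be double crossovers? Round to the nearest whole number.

34

Map distances give recombination frequencies of 0.206 and 0.151 for the two intervals.
With no interference, expected double-crossover frequency = 0.206 × 0.151 = 0.03111.
Expected number = 0.03111 × 1101 = 34.25 ≈ 34.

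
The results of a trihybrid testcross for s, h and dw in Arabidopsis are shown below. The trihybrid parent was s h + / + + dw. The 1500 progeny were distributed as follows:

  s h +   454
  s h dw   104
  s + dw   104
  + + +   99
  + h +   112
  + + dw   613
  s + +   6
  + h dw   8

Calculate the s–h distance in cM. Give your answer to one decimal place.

The two rarest classes, s + + and + h dw, are the double crossovers. Comparing them with the parentals, only the h allele has switched, so h is the middle locus and the order is s – h – dw.
Crossovers in the s–h interval produce the single-crossover classes + h + and s + dw (112 + 104 = 216) plus the double crossovers (14).
RF(s–h) = (216 + 14) / 1500 = 230/1500 = 0.1533 → 15.3 cM.

15.3 cM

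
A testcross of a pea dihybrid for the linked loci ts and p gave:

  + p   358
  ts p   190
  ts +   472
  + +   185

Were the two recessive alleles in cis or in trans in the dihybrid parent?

The two most frequent classes are + p (358) and ts + (472); these are the parental (non-recombinant) types.
So the F1 carried + p on one chromosome and ts + on the other — the recessive alleles are on opposite chromosomes (trans / repulsion).

trans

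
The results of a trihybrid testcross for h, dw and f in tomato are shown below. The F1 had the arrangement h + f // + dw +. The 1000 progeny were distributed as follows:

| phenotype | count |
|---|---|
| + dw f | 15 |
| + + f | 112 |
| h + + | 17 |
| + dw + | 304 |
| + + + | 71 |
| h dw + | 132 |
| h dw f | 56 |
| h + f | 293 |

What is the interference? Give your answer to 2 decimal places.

0.27

The two rarest classes, h + + and + dw f, are the double crossovers. Comparing them with the parentals, only the f allele has switched, so f is the middle locus and the order is h – f – dw.
h–f: (244 + 32)/1000 = 0.2760; f–dw: (127 + 32)/1000 = 0.1590.
Expected DCO frequency = 0.2760 × 0.1590 ≈ 0.04388; observed = 32/1000 ≈ 0.03200.
Coefficient of coincidence = 0.03200/0.04388 ≈ 0.73; interference = 1 − 0.73 = 0.27.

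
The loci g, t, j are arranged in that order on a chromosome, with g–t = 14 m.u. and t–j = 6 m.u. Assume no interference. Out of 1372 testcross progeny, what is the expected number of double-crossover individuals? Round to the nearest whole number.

Map distances give recombination frequencies of 0.140 and 0.060 for the two intervals.
With no interference, expected double-crossover frequency = 0.140 × 0.060 = 0.00840.
Expected number = 0.00840 × 1372 = 11.52 ≈ 12.

12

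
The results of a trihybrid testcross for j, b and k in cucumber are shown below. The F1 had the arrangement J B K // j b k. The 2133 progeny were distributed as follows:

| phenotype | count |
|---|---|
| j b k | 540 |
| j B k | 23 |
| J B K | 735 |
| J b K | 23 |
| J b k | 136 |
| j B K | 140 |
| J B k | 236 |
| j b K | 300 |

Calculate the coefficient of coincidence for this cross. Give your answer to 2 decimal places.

The two rarest classes, J b K and j B k, are the double crossovers. Comparing them with the parentals, only the b allele has switched, so b is the middle locus and the order is k – b – j.
k–b: (536 + 46)/2133 = 0.2729; b–j: (276 + 46)/2133 = 0.1510.
Expected DCO frequency = 0.2729 × 0.1510 ≈ 0.04121; observed = 46/2133 ≈ 0.02157.
Coefficient of coincidence = 0.02157/0.04121 ≈ 0.52.

0.52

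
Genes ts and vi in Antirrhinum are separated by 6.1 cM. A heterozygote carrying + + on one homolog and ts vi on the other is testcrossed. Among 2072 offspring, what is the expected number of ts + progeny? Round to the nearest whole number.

A map distance of 6.1 cM corresponds to a recombination frequency of 0.061.
The F1 is + + / ts vi, so ts + is a recombinant gamete class with expected frequency r/2 = 0.061/2 = 0.0305.
Expected number = 0.0305 × 2072 = 63.20 ≈ 63.

63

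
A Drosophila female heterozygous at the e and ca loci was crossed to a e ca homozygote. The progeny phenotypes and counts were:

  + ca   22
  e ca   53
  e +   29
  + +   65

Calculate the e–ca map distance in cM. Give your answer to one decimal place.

The two most frequent classes, + + (65) and e ca (53), are the parental types, so the F1 was + + / e ca.
The recombinant classes are + ca and e +: 22 + 29 = 51.
Recombination frequency = 51/169 = 0.3018 ≈ 30.2%, i.e. 30.2 cM.

30.2 cM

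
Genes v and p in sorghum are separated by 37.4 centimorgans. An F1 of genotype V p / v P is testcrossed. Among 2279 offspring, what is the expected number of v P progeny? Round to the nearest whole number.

A map distance of 37.4 centimorgans corresponds to a recombination frequency of 0.374.
The F1 is V p / v P, so v P is a parental gamete class with expected frequency (1 − r)/2 = 0.626/2 = 0.3130.
Expected number = 0.3130 × 2279 = 713.33 ≈ 713.

713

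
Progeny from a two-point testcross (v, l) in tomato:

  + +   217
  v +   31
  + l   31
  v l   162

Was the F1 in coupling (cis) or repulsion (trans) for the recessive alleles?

cis

The two most frequent classes are + + (217) and v l (162); these are the parental (non-recombinant) types.
So the F1 carried + + on one chromosome and v l on the other — the recessive alleles are on the same chromosome (cis / coupling).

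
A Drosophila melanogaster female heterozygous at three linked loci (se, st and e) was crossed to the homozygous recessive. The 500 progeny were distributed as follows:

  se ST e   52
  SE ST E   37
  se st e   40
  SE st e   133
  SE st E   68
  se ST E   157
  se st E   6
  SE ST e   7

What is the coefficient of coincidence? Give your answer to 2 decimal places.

The two most frequent reciprocal classes, se ST E and SE st e, are the parental types, so the F1 was se ST E / SE st e.
The two rarest classes, se st E and SE ST e, are the double crossovers. Comparing them with the parentals, only the st allele has switched, so st is the middle locus and the order is se – st – e.
se–st: (77 + 13)/500 = 0.1800; st–e: (120 + 13)/500 = 0.2660.
Expected DCO frequency = 0.1800 × 0.2660 ≈ 0.04788; observed = 13/500 ≈ 0.02600.
Coefficient of coincidence = 0.02600/0.04788 ≈ 0.54.

0.54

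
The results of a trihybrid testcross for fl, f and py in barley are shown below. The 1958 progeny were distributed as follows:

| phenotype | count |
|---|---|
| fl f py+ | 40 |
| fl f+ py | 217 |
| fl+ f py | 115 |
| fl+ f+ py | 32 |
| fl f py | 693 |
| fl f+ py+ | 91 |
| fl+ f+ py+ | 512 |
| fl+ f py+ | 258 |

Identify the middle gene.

The two most frequent reciprocal classes, fl f py and fl+ f+ py+, are the parental types, so the F1 was fl f py / fl+ f+ py+.
The two rarest classes, fl f py+ and fl+ f+ py, are the double crossovers. Comparing them with the parentals, only the py allele has switched, so py is the middle locus and the order is f – py – fl.

py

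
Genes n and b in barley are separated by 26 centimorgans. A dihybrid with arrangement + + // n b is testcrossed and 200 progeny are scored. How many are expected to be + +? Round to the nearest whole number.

74

A map distance of 26 centimorgans corresponds to a recombination frequency of 0.260.
The F1 is + + / n b, so + + is a parental gamete class with expected frequency (1 − r)/2 = 0.740/2 = 0.3700.
Expected number = 0.3700 × 200 = 74.00 ≈ 74.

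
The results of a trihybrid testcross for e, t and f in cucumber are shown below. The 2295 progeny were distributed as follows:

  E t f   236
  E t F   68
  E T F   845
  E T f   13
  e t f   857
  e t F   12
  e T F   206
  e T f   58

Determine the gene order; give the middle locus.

The two most frequent reciprocal classes, e t f and E T F, are the parental types, so the F1 was e t f / E T F.
The two rarest classes, e t F and E T f, are the double crossovers. Comparing them with the parentals, only the f allele has switched, so f is the middle locus and the order is t – f – e.

f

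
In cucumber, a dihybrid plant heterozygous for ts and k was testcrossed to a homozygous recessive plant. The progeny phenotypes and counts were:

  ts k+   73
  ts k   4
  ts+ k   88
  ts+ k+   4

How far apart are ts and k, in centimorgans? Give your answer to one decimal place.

The two most frequent classes, ts+ k (88) and ts k+ (73), are the parental types, so the F1 was ts+ k / ts k+.
The recombinant classes are ts+ k+ and ts k: 4 + 4 = 8.
Recombination frequency = 8/169 = 0.0473 ≈ 4.7%, i.e. 4.7 centimorgans.

4.7 centimorgans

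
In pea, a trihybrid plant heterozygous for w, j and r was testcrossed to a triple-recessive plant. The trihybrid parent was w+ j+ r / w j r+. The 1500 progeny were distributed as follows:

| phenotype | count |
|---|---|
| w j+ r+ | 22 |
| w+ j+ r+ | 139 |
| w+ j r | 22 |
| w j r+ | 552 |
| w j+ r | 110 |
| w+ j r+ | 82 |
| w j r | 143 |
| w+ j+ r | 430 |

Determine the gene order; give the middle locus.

j

The two rarest classes, w+ j r and w j+ r+, are the double crossovers. Comparing them with the parentals, only the j allele has switched, so j is the middle locus and the order is w – j – r.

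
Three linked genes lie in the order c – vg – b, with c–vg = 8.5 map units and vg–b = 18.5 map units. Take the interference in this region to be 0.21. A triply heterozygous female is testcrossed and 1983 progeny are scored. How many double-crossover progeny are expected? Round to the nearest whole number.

Map distances give recombination frequencies of 0.085 and 0.185 for the two intervals.
With interference 0.21 (so coincidence = 0.79), expected double-crossover frequency = 0.085 × 0.185 × 0.79 = 0.01242.
Expected number = 0.01242 × 1983 = 24.63 ≈ 25.

25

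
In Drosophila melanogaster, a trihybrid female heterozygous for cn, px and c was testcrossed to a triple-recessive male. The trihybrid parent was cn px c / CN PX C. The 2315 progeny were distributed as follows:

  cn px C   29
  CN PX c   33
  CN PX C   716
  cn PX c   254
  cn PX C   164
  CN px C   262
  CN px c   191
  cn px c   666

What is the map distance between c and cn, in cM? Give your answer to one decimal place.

18.0 cM

The two rarest classes, cn px C and CN PX c, are the double crossovers. Comparing them with the parentals, only the c allele has switched, so c is the middle locus and the order is cn – c – px.
Crossovers in the cn–c interval produce the single-crossover classes CN px c and cn PX C (191 + 164 = 355) plus the double crossovers (62).
RF(cn–c) = (355 + 62) / 2315 = 417/2315 = 0.1801 → 18.0 cM.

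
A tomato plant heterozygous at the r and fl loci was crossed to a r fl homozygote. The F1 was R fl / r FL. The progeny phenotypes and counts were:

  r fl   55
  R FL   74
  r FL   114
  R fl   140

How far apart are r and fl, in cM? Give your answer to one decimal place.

33.7 cM

The recombinant classes are R FL and r fl: 74 + 55 = 129.
Recombination frequency = 129/383 = 0.3368 ≈ 33.7%, i.e. 33.7 cM.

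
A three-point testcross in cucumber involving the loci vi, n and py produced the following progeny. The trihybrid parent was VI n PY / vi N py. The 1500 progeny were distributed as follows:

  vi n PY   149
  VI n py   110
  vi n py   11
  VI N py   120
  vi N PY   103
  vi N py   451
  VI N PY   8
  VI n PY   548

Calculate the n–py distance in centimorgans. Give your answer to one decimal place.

The two rarest classes, VI N PY and vi n py, are the double crossovers. Comparing them with the parentals, only the n allele has switched, so n is the middle locus and the order is py – n – vi.
Crossovers in the py–n interval produce the single-crossover classes VI n py and vi N PY (110 + 103 = 213) plus the double crossovers (19).
RF(py–n) = (213 + 19) / 1500 = 232/1500 = 0.1547 → 15.5 centimorgans.

15.5 centimorgans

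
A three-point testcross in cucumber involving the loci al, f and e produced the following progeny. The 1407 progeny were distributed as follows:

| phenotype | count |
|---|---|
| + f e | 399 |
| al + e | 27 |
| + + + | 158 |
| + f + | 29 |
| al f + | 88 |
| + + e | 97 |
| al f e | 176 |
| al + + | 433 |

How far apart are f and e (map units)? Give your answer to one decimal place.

17.1 map units

The two most frequent reciprocal classes, al + + and + f e, are the parental types, so the F1 was al + + / + f e.
The two rarest classes, al + e and + f +, are the double crossovers. Comparing them with the parentals, only the e allele has switched, so e is the middle locus and the order is f – e – al.
Crossovers in the f–e interval produce the single-crossover classes al f + and + + e (88 + 97 = 185) plus the double crossovers (56).
RF(f–e) = (185 + 56) / 1407 = 241/1407 = 0.1713 → 17.1 map units.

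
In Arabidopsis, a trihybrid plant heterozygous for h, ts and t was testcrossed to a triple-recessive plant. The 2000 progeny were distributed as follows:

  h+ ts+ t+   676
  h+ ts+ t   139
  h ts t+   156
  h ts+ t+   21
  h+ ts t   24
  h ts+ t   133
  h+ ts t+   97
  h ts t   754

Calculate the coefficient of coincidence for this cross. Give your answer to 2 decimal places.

The two most frequent reciprocal classes, h+ ts+ t+ and h ts t, are the parental types, so the F1 was h+ ts+ t+ / h ts t.
The two rarest classes, h ts+ t+ and h+ ts t, are the double crossovers. Comparing them with the parentals, only the h allele has switched, so h is the middle locus and the order is ts – h – t.
ts–h: (230 + 45)/2000 = 0.1375; h–t: (295 + 45)/2000 = 0.1700.
Expected DCO frequency = 0.1375 × 0.1700 ≈ 0.02338; observed = 45/2000 ≈ 0.02250.
Coefficient of coincidence = 0.02250/0.02338 ≈ 0.96.

0.96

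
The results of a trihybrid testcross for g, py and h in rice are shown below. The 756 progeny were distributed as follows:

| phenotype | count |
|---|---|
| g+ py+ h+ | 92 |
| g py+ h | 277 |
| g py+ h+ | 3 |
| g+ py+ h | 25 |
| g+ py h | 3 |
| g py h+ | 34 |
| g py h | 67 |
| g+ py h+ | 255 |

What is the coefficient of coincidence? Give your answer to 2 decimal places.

The two most frequent reciprocal classes, g+ py h+ and g py+ h, are the parental types, so the F1 was g+ py h+ / g py+ h.
The two rarest classes, g+ py h and g py+ h+, are the double crossovers. Comparing them with the parentals, only the h allele has switched, so h is the middle locus and the order is g – h – py.
g–h: (59 + 6)/756 = 0.0860; h–py: (159 + 6)/756 = 0.2183.
Expected DCO frequency = 0.0860 × 0.2183 ≈ 0.01877; observed = 6/756 ≈ 0.00794.
Coefficient of coincidence = 0.00794/0.01877 ≈ 0.42.

0.42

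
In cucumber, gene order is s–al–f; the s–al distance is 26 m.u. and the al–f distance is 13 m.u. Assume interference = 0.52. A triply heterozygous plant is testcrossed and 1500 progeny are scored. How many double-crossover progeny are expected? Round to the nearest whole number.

24

Map distances give recombination frequencies of 0.260 and 0.130 for the two intervals.
With interference 0.52 (so coincidence = 0.48), expected double-crossover frequency = 0.260 × 0.130 × 0.48 = 0.01622.
Expected number = 0.01622 × 1500 = 24.34 ≈ 24.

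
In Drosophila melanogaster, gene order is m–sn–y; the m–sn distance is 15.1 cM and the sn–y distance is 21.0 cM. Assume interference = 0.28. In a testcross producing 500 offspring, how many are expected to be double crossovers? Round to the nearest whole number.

11

Map distances give recombination frequencies of 0.151 and 0.210 for the two intervals.
With interference 0.28 (so coincidence = 0.72), expected double-crossover frequency = 0.151 × 0.210 × 0.72 = 0.02283.
Expected number = 0.02283 × 500 = 11.42 ≈ 11.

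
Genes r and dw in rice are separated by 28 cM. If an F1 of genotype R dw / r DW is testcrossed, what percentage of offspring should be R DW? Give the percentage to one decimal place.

14.0%

A map distance of 28 cM corresponds to a recombination frequency of 0.280.
The F1 is R dw / r DW, so R DW is a recombinant gamete class with expected frequency r/2 = 0.280/2 = 0.1400.
That is 0.1400 = 14.0% of the progeny.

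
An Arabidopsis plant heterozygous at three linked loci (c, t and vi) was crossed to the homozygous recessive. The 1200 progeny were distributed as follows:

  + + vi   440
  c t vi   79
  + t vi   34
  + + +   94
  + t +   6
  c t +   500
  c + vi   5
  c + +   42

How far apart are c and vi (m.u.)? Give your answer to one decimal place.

The two most frequent reciprocal classes, + + vi and c t +, are the parental types, so the F1 was + + vi / c t +.
The two rarest classes, c + vi and + t +, are the double crossovers. Comparing them with the parentals, only the c allele has switched, so c is the middle locus and the order is vi – c – t.
Crossovers in the vi–c interval produce the single-crossover classes + + + and c t vi (94 + 79 = 173) plus the double crossovers (11).
RF(vi–c) = (173 + 11) / 1200 = 184/1200 = 0.1533 → 15.3 m.u.

15.3 m.u.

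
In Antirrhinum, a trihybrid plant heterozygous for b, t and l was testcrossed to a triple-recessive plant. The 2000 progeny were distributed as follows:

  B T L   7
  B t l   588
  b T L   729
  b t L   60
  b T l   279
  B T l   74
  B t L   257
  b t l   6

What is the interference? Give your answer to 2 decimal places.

The two most frequent reciprocal classes, B t l and b T L, are the parental types, so the F1 was B t l / b T L.
The two rarest classes, b t l and B T L, are the double crossovers. Comparing them with the parentals, only the b allele has switched, so b is the middle locus and the order is t – b – l.
t–b: (134 + 13)/2000 = 0.0735; b–l: (536 + 13)/2000 = 0.2745.
Expected DCO frequency = 0.0735 × 0.2745 ≈ 0.02018; observed = 13/2000 ≈ 0.00650.
Coefficient of coincidence = 0.00650/0.02018 ≈ 0.32; interference = 1 − 0.32 = 0.68.

0.68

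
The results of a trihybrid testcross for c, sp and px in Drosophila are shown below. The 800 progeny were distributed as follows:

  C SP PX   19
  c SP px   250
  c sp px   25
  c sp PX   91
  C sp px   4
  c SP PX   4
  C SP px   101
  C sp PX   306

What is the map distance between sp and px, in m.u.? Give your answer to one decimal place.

The two most frequent reciprocal classes, C sp PX and c SP px, are the parental types, so the F1 was C sp PX / c SP px.
The two rarest classes, C sp px and c SP PX, are the double crossovers. Comparing them with the parentals, only the px allele has switched, so px is the middle locus and the order is c – px – sp.
Crossovers in the px–sp interval produce the single-crossover classes C SP PX and c sp px (19 + 25 = 44) plus the double crossovers (8).
RF(px–sp) = (44 + 8) / 800 = 52/800 = 0.0650 → 6.5 m.u.

6.5 m.u.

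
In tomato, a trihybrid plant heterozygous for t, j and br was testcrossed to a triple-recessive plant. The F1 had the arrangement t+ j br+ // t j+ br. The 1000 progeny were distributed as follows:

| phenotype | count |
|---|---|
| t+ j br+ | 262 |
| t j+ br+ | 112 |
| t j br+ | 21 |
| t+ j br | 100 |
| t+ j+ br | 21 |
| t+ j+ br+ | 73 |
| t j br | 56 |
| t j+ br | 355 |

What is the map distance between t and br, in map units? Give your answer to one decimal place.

The two rarest classes, t j br+ and t+ j+ br, are the double crossovers. Comparing them with the parentals, only the t allele has switched, so t is the middle locus and the order is br – t – j.
Crossovers in the br–t interval produce the single-crossover classes t+ j br and t j+ br+ (100 + 112 = 212) plus the double crossovers (42).
RF(br–t) = (212 + 42) / 1000 = 254/1000 = 0.2540 → 25.4 map units.

25.4 map units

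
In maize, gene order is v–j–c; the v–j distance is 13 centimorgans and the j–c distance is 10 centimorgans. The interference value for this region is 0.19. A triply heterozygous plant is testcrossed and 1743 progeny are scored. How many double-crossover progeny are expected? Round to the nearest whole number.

Map distances give recombination frequencies of 0.130 and 0.100 for the two intervals.
With interference 0.19 (so coincidence = 0.81), expected double-crossover frequency = 0.130 × 0.100 × 0.81 = 0.01053.
Expected number = 0.01053 × 1743 = 18.35 ≈ 18.

18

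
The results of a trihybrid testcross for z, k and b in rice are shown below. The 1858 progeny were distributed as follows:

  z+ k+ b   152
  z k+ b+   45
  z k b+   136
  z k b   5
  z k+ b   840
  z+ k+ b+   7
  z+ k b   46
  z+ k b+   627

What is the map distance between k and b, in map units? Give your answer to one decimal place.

The two most frequent reciprocal classes, z k+ b and z+ k b+, are the parental types, so the F1 was z k+ b / z+ k b+.
The two rarest classes, z k b and z+ k+ b+, are the double crossovers. Comparing them with the parentals, only the k allele has switched, so k is the middle locus and the order is b – k – z.
Crossovers in the b–k interval produce the single-crossover classes z k+ b+ and z+ k b (45 + 46 = 91) plus the double crossovers (12).
RF(b–k) = (91 + 12) / 1858 = 103/1858 = 0.0554 → 5.5 map units.

5.5 map units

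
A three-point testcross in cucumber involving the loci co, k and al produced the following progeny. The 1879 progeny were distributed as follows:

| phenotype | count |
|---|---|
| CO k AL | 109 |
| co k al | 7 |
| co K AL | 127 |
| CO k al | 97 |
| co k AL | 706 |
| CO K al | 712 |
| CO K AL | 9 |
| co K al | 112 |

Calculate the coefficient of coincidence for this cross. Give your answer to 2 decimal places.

The two most frequent reciprocal classes, CO K al and co k AL, are the parental types, so the F1 was CO K al / co k AL.
The two rarest classes, CO K AL and co k al, are the double crossovers. Comparing them with the parentals, only the al allele has switched, so al is the middle locus and the order is k – al – co.
k–al: (224 + 16)/1879 = 0.1277; al–co: (221 + 16)/1879 = 0.1261.
Expected DCO frequency = 0.1277 × 0.1261 ≈ 0.01610; observed = 16/1879 ≈ 0.00852.
Coefficient of coincidence = 0.00852/0.01610 ≈ 0.53.

0.53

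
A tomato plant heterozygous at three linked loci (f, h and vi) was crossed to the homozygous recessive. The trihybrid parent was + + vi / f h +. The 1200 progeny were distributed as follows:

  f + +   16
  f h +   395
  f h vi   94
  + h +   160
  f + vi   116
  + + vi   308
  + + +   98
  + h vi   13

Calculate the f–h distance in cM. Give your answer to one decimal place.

25.4 cM

The two rarest classes, + h vi and f + +, are the double crossovers. Comparing them with the parentals, only the h allele has switched, so h is the middle locus and the order is f – h – vi.
Crossovers in the f–h interval produce the single-crossover classes f + vi and + h + (116 + 160 = 276) plus the double crossovers (29).
RF(f–h) = (276 + 29) / 1200 = 305/1200 = 0.2542 → 25.4 cM.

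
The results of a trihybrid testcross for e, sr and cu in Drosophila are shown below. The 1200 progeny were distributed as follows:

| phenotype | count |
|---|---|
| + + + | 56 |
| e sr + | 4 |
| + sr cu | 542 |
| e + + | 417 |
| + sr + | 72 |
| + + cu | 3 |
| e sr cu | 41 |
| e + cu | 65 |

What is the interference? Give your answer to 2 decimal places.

The two most frequent reciprocal classes, e + + and + sr cu, are the parental types, so the F1 was e + + / + sr cu.
The two rarest classes, e sr + and + + cu, are the double crossovers. Comparing them with the parentals, only the sr allele has switched, so sr is the middle locus and the order is e – sr – cu.
e–sr: (97 + 7)/1200 = 0.0867; sr–cu: (137 + 7)/1200 = 0.1200.
Expected DCO frequency = 0.0867 × 0.1200 ≈ 0.01040; observed = 7/1200 ≈ 0.00583.
Coefficient of coincidence = 0.00583/0.01040 ≈ 0.56; interference = 1 − 0.56 = 0.44.

0.44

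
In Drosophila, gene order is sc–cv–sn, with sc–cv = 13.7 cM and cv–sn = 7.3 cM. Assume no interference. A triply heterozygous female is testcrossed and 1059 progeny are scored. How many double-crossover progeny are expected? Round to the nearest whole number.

Map distances give recombination frequencies of 0.137 and 0.073 for the two intervals.
With no interference, expected double-crossover frequency = 0.137 × 0.073 = 0.01000.
Expected number = 0.01000 × 1059 = 10.59 ≈ 11.

11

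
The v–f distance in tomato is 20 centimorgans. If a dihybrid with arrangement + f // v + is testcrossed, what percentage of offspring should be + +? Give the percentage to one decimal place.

10.0%

A map distance of 20 centimorgans corresponds to a recombination frequency of 0.200.
The F1 is + f / v +, so + + is a recombinant gamete class with expected frequency r/2 = 0.200/2 = 0.1000.
That is 0.1000 = 10.0% of the progeny.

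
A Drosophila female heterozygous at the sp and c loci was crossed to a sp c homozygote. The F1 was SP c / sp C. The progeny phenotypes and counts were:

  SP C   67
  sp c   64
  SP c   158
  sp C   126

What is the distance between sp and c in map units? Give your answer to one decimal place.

The recombinant classes are SP C and sp c: 67 + 64 = 131.
Recombination frequency = 131/415 = 0.3157 ≈ 31.6%, i.e. 31.6 map units.

31.6 map units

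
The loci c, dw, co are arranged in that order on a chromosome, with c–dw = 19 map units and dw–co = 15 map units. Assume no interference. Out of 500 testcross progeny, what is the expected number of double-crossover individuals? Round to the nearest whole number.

14

Map distances give recombination frequencies of 0.190 and 0.150 for the two intervals.
With no interference, expected double-crossover frequency = 0.190 × 0.150 = 0.02850.
Expected number = 0.02850 × 500 = 14.25 ≈ 14.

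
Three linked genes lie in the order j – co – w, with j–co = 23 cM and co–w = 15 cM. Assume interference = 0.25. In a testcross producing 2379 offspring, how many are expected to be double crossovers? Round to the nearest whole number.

Map distances give recombination frequencies of 0.230 and 0.150 for the two intervals.
With interference 0.25 (so coincidence = 0.75), expected double-crossover frequency = 0.230 × 0.150 × 0.75 = 0.02588.
Expected number = 0.02588 × 2379 = 61.56 ≈ 62.

62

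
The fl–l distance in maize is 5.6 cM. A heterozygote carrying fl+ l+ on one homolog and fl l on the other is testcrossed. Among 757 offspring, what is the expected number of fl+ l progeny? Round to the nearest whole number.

A map distance of 5.6 cM corresponds to a recombination frequency of 0.056.
The F1 is fl+ l+ / fl l, so fl+ l is a recombinant gamete class with expected frequency r/2 = 0.056/2 = 0.0280.
Expected number = 0.0280 × 757 = 21.20 ≈ 21.

21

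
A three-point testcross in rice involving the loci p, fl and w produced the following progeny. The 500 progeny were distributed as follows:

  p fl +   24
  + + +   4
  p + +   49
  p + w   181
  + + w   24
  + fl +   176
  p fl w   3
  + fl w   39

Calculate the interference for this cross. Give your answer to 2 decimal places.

The two most frequent reciprocal classes, + fl + and p + w, are the parental types, so the F1 was + fl + / p + w.
The two rarest classes, + + + and p fl w, are the double crossovers. Comparing them with the parentals, only the fl allele has switched, so fl is the middle locus and the order is w – fl – p.
w–fl: (88 + 7)/500 = 0.1900; fl–p: (48 + 7)/500 = 0.1100.
Expected DCO frequency = 0.1900 × 0.1100 ≈ 0.02090; observed = 7/500 ≈ 0.01400.
Coefficient of coincidence = 0.01400/0.02090 ≈ 0.67; interference = 1 − 0.67 = 0.33.

0.33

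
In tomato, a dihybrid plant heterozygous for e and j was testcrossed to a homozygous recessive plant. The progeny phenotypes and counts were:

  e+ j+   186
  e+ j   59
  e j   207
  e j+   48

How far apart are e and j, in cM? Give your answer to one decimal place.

The two most frequent classes, e+ j+ (186) and e j (207), are the parental types, so the F1 was e+ j+ / e j.
The recombinant classes are e+ j and e j+: 59 + 48 = 107.
Recombination frequency = 107/500 = 0.2140 ≈ 21.4%, i.e. 21.4 cM.

21.4 cM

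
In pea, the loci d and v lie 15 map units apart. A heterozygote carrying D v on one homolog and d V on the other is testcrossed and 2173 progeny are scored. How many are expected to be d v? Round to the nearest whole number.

A map distance of 15 map units corresponds to a recombination frequency of 0.150.
The F1 is D v / d V, so d v is a recombinant gamete class with expected frequency r/2 = 0.150/2 = 0.0750.
Expected number = 0.0750 × 2173 = 162.97 ≈ 163.

163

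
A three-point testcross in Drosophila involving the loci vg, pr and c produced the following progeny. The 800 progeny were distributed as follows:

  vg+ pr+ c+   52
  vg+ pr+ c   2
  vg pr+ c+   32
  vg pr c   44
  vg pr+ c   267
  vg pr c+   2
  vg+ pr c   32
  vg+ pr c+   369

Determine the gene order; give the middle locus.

vg

The two most frequent reciprocal classes, vg+ pr c+ and vg pr+ c, are the parental types, so the F1 was vg+ pr c+ / vg pr+ c.
The two rarest classes, vg pr c+ and vg+ pr+ c, are the double crossovers. Comparing them with the parentals, only the vg allele has switched, so vg is the middle locus and the order is pr – vg – c.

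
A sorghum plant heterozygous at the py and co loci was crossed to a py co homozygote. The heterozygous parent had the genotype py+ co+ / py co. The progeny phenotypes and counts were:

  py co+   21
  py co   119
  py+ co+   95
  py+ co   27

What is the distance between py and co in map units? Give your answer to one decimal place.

18.3 map units

The recombinant classes are py+ co and py co+: 27 + 21 = 48.
Recombination frequency = 48/262 = 0.1832 ≈ 18.3%, i.e. 18.3 map units.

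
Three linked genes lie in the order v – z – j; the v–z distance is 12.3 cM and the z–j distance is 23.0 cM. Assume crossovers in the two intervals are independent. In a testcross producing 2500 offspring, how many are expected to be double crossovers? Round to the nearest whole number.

71

Map distances give recombination frequencies of 0.123 and 0.230 for the two intervals.
With no interference, expected double-crossover frequency = 0.123 × 0.230 = 0.02829.
Expected number = 0.02829 × 2500 = 70.73 ≈ 71.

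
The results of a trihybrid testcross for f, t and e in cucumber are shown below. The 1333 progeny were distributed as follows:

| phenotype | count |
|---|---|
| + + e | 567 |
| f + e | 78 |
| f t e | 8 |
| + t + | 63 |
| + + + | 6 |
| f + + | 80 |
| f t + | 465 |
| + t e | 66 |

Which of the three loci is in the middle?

The two most frequent reciprocal classes, f t + and + + e, are the parental types, so the F1 was f t + / + + e.
The two rarest classes, f t e and + + +, are the double crossovers. Comparing them with the parentals, only the e allele has switched, so e is the middle locus and the order is f – e – t.

e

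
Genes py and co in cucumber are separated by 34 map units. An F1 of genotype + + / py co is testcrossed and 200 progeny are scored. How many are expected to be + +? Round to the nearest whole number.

A map distance of 34 map units corresponds to a recombination frequency of 0.340.
The F1 is + + / py co, so + + is a parental gamete class with expected frequency (1 − r)/2 = 0.660/2 = 0.3300.
Expected number = 0.3300 × 200 = 66.00 ≈ 66.

66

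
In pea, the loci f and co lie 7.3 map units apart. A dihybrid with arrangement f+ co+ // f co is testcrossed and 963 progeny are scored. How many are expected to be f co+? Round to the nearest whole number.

35

A map distance of 7.3 map units corresponds to a recombination frequency of 0.073.
The F1 is f+ co+ / f co, so f co+ is a recombinant gamete class with expected frequency r/2 = 0.073/2 = 0.0365.
Expected number = 0.0365 × 963 = 35.15 ≈ 35.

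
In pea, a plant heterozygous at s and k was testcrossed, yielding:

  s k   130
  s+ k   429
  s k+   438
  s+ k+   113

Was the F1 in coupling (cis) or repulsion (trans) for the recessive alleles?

trans

The two most frequent classes are s+ k (429) and s k+ (438); these are the parental (non-recombinant) types.
So the F1 carried s+ k on one chromosome and s k+ on the other — the recessive alleles are on opposite chromosomes (trans / repulsion).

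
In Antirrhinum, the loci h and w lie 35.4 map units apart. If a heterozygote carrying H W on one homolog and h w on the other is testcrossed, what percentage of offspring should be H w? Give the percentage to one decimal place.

A map distance of 35.4 map units corresponds to a recombination frequency of 0.354.
The F1 is H W / h w, so H w is a recombinant gamete class with expected frequency r/2 = 0.354/2 = 0.1770.
That is 0.1770 = 17.7% of the progeny.

17.7%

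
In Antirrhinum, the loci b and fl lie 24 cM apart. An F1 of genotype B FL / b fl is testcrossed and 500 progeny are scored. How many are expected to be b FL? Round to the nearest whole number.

60

A map distance of 24 cM corresponds to a recombination frequency of 0.240.
The F1 is B FL / b fl, so b FL is a recombinant gamete class with expected frequency r/2 = 0.240/2 = 0.1200.
Expected number = 0.1200 × 500 = 60.00 ≈ 60.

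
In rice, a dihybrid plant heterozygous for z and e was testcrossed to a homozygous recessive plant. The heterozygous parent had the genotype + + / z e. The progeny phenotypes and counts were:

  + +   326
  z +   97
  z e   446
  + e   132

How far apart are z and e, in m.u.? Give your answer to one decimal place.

22.9 m.u.

The recombinant classes are + e and z +: 132 + 97 = 229.
Recombination frequency = 229/1001 = 0.2288 ≈ 22.9%, i.e. 22.9 m.u.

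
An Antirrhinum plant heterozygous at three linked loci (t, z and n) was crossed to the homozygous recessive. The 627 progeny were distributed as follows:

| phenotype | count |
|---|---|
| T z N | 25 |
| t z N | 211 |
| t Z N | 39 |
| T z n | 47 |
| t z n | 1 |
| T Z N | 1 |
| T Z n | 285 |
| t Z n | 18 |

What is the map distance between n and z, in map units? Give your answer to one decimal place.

The two most frequent reciprocal classes, t z N and T Z n, are the parental types, so the F1 was t z N / T Z n.
The two rarest classes, t z n and T Z N, are the double crossovers. Comparing them with the parentals, only the n allele has switched, so n is the middle locus and the order is t – n – z.
Crossovers in the n–z interval produce the single-crossover classes t Z N and T z n (39 + 47 = 86) plus the double crossovers (2).
RF(n–z) = (86 + 2) / 627 = 88/627 = 0.1404 → 14.0 map units.

14.0 map units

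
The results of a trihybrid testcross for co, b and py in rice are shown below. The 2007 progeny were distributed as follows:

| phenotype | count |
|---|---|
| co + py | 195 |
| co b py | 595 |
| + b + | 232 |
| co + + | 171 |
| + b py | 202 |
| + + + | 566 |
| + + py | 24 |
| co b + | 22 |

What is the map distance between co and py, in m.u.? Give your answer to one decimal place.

20.9 m.u.

The two most frequent reciprocal classes, + + + and co b py, are the parental types, so the F1 was + + + / co b py.
The two rarest classes, + + py and co b +, are the double crossovers. Comparing them with the parentals, only the py allele has switched, so py is the middle locus and the order is co – py – b.
Crossovers in the co–py interval produce the single-crossover classes co + + and + b py (171 + 202 = 373) plus the double crossovers (46).
RF(co–py) = (373 + 46) / 2007 = 419/2007 = 0.2088 → 20.9 m.u.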